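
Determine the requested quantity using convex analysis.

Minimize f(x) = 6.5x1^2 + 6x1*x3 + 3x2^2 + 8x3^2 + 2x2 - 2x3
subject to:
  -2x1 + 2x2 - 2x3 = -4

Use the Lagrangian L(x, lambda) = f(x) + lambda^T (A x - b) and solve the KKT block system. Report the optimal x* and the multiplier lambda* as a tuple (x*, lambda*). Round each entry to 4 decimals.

Form the Lagrangian:
  L(x, lambda) = (1/2) x^T Q x + c^T x + lambda^T (A x - b)
Stationarity (grad_x L = 0): Q x + c + A^T lambda = 0.
Primal feasibility: A x = b.

This gives the KKT block system:
  [ Q   A^T ] [ x     ]   [-c ]
  [ A    0  ] [ lambda ] = [ b ]

Solving the linear system:
  x*      = (0.2774, -1.3285, 0.3942)
  lambda* = (2.9854)
  f(x*)   = 4.2482

x* = (0.2774, -1.3285, 0.3942), lambda* = (2.9854)


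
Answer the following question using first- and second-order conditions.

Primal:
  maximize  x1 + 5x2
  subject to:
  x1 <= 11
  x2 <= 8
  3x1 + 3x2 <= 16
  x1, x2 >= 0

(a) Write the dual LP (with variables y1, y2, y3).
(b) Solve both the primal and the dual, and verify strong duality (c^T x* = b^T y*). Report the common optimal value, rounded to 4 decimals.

The standard primal-dual pair for 'max c^T x s.t. A x <= b, x >= 0' is:
  Dual:  min b^T y  s.t.  A^T y >= c,  y >= 0.

So the dual LP is:
  minimize  11y1 + 8y2 + 16y3
  subject to:
    y1 + 3y3 >= 1
    y2 + 3y3 >= 5
    y1, y2, y3 >= 0

Solving the primal: x* = (0, 5.3333).
  primal value c^T x* = 26.6667.
Solving the dual: y* = (0, 0, 1.6667).
  dual value b^T y* = 26.6667.
Strong duality: c^T x* = b^T y*. Confirmed.

26.6667


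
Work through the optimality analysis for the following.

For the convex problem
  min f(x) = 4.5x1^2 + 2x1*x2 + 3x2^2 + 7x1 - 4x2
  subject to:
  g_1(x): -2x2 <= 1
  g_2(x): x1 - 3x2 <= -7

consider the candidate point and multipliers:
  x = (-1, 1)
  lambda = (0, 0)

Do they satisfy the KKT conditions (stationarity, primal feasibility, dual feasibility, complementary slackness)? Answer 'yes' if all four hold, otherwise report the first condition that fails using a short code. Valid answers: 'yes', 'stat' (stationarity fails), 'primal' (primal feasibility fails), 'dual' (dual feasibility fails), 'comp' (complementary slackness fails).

Gradient of f: grad f(x) = Q x + c = (0, 0)
Constraint values g_i(x) = a_i^T x - b_i:
  g_1((-1, 1)) = -3
  g_2((-1, 1)) = 3
Stationarity residual: grad f(x) + sum_i lambda_i a_i = (0, 0)
  -> stationarity OK
Primal feasibility (all g_i <= 0): FAILS
Dual feasibility (all lambda_i >= 0): OK
Complementary slackness (lambda_i * g_i(x) = 0 for all i): OK

Verdict: the first failing condition is primal_feasibility -> primal.

primal


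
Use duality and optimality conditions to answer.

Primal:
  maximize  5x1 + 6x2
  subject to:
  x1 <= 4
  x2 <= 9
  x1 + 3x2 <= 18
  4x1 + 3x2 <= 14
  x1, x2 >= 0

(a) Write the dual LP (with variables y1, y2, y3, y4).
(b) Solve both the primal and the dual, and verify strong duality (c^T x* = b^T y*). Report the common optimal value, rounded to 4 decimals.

The standard primal-dual pair for 'max c^T x s.t. A x <= b, x >= 0' is:
  Dual:  min b^T y  s.t.  A^T y >= c,  y >= 0.

So the dual LP is:
  minimize  4y1 + 9y2 + 18y3 + 14y4
  subject to:
    y1 + y3 + 4y4 >= 5
    y2 + 3y3 + 3y4 >= 6
    y1, y2, y3, y4 >= 0

Solving the primal: x* = (0, 4.6667).
  primal value c^T x* = 28.
Solving the dual: y* = (0, 0, 0, 2).
  dual value b^T y* = 28.
Strong duality: c^T x* = b^T y*. Confirmed.

28


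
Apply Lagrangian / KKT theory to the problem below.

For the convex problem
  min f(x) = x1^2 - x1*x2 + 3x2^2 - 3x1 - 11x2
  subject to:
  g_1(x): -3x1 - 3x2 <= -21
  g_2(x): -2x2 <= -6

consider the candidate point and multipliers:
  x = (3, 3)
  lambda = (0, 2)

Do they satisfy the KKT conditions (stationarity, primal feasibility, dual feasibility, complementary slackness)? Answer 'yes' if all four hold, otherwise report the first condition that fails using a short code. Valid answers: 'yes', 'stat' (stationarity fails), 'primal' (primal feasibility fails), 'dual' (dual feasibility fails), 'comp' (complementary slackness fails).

Gradient of f: grad f(x) = Q x + c = (0, 4)
Constraint values g_i(x) = a_i^T x - b_i:
  g_1((3, 3)) = 3
  g_2((3, 3)) = 0
Stationarity residual: grad f(x) + sum_i lambda_i a_i = (0, 0)
  -> stationarity OK
Primal feasibility (all g_i <= 0): FAILS
Dual feasibility (all lambda_i >= 0): OK
Complementary slackness (lambda_i * g_i(x) = 0 for all i): OK

Verdict: the first failing condition is primal_feasibility -> primal.

primal


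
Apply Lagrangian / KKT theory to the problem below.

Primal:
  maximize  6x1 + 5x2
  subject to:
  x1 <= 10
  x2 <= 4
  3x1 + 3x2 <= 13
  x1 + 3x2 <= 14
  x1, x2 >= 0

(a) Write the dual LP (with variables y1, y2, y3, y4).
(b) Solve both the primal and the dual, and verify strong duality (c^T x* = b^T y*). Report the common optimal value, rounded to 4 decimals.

The standard primal-dual pair for 'max c^T x s.t. A x <= b, x >= 0' is:
  Dual:  min b^T y  s.t.  A^T y >= c,  y >= 0.

So the dual LP is:
  minimize  10y1 + 4y2 + 13y3 + 14y4
  subject to:
    y1 + 3y3 + y4 >= 6
    y2 + 3y3 + 3y4 >= 5
    y1, y2, y3, y4 >= 0

Solving the primal: x* = (4.3333, 0).
  primal value c^T x* = 26.
Solving the dual: y* = (0, 0, 2, 0).
  dual value b^T y* = 26.
Strong duality: c^T x* = b^T y*. Confirmed.

26


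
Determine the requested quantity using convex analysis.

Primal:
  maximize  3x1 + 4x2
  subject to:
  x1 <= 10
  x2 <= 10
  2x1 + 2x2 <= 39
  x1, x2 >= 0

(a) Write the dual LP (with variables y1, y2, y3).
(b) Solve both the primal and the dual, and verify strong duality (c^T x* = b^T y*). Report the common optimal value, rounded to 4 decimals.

The standard primal-dual pair for 'max c^T x s.t. A x <= b, x >= 0' is:
  Dual:  min b^T y  s.t.  A^T y >= c,  y >= 0.

So the dual LP is:
  minimize  10y1 + 10y2 + 39y3
  subject to:
    y1 + 2y3 >= 3
    y2 + 2y3 >= 4
    y1, y2, y3 >= 0

Solving the primal: x* = (9.5, 10).
  primal value c^T x* = 68.5.
Solving the dual: y* = (0, 1, 1.5).
  dual value b^T y* = 68.5.
Strong duality: c^T x* = b^T y*. Confirmed.

68.5


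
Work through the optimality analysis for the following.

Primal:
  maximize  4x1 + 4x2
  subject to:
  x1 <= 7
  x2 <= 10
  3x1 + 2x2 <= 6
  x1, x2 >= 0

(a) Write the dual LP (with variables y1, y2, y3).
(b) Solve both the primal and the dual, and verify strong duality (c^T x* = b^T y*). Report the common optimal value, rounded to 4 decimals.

The standard primal-dual pair for 'max c^T x s.t. A x <= b, x >= 0' is:
  Dual:  min b^T y  s.t.  A^T y >= c,  y >= 0.

So the dual LP is:
  minimize  7y1 + 10y2 + 6y3
  subject to:
    y1 + 3y3 >= 4
    y2 + 2y3 >= 4
    y1, y2, y3 >= 0

Solving the primal: x* = (0, 3).
  primal value c^T x* = 12.
Solving the dual: y* = (0, 0, 2).
  dual value b^T y* = 12.
Strong duality: c^T x* = b^T y*. Confirmed.

12


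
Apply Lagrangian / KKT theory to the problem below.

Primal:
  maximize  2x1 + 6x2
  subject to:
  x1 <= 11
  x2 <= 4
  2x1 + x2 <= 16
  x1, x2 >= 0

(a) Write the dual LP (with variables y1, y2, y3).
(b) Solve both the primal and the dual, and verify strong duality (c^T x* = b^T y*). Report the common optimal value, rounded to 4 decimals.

The standard primal-dual pair for 'max c^T x s.t. A x <= b, x >= 0' is:
  Dual:  min b^T y  s.t.  A^T y >= c,  y >= 0.

So the dual LP is:
  minimize  11y1 + 4y2 + 16y3
  subject to:
    y1 + 2y3 >= 2
    y2 + y3 >= 6
    y1, y2, y3 >= 0

Solving the primal: x* = (6, 4).
  primal value c^T x* = 36.
Solving the dual: y* = (0, 5, 1).
  dual value b^T y* = 36.
Strong duality: c^T x* = b^T y*. Confirmed.

36


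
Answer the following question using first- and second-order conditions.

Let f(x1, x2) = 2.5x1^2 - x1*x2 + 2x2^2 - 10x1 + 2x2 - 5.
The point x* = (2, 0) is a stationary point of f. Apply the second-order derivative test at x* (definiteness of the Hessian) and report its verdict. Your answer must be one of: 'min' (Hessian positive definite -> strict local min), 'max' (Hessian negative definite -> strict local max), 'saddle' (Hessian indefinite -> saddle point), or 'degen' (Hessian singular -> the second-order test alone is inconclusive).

Compute the Hessian H = grad^2 f:
  H = [[5, -1], [-1, 4]]
Verify stationarity: grad f(x*) = H x* + g = (0, 0).
Eigenvalues of H: 3.382, 5.618.
Both eigenvalues > 0, so H is positive definite -> x* is a strict local min.

min


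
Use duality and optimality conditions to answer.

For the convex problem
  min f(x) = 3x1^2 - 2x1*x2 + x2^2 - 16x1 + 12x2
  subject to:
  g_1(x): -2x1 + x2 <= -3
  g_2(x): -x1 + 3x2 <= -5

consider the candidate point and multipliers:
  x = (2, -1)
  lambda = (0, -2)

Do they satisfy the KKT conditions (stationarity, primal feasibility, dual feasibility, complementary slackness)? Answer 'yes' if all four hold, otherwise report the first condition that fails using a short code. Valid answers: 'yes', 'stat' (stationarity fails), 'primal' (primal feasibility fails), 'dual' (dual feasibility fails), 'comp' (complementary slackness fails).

Gradient of f: grad f(x) = Q x + c = (-2, 6)
Constraint values g_i(x) = a_i^T x - b_i:
  g_1((2, -1)) = -2
  g_2((2, -1)) = 0
Stationarity residual: grad f(x) + sum_i lambda_i a_i = (0, 0)
  -> stationarity OK
Primal feasibility (all g_i <= 0): OK
Dual feasibility (all lambda_i >= 0): FAILS
Complementary slackness (lambda_i * g_i(x) = 0 for all i): OK

Verdict: the first failing condition is dual_feasibility -> dual.

dual


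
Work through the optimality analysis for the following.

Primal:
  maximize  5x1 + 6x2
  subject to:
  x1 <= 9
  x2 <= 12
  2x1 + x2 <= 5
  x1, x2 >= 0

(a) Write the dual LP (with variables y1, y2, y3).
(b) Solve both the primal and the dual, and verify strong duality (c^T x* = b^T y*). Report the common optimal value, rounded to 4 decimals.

The standard primal-dual pair for 'max c^T x s.t. A x <= b, x >= 0' is:
  Dual:  min b^T y  s.t.  A^T y >= c,  y >= 0.

So the dual LP is:
  minimize  9y1 + 12y2 + 5y3
  subject to:
    y1 + 2y3 >= 5
    y2 + y3 >= 6
    y1, y2, y3 >= 0

Solving the primal: x* = (0, 5).
  primal value c^T x* = 30.
Solving the dual: y* = (0, 0, 6).
  dual value b^T y* = 30.
Strong duality: c^T x* = b^T y*. Confirmed.

30


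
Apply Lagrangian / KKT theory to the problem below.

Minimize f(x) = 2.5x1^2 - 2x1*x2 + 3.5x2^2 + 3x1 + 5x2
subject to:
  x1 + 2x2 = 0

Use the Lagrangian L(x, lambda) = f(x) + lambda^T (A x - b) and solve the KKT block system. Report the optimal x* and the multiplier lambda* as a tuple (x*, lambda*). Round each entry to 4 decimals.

Form the Lagrangian:
  L(x, lambda) = (1/2) x^T Q x + c^T x + lambda^T (A x - b)
Stationarity (grad_x L = 0): Q x + c + A^T lambda = 0.
Primal feasibility: A x = b.

This gives the KKT block system:
  [ Q   A^T ] [ x     ]   [-c ]
  [ A    0  ] [ lambda ] = [ b ]

Solving the linear system:
  x*      = (-0.0571, 0.0286)
  lambda* = (-2.6571)
  f(x*)   = -0.0143

x* = (-0.0571, 0.0286), lambda* = (-2.6571)


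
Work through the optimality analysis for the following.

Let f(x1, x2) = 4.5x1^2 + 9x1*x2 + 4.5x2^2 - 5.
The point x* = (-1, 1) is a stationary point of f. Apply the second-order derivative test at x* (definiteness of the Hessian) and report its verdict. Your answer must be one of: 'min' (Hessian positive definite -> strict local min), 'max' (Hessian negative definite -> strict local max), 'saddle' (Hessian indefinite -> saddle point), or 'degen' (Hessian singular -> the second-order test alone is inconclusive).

Compute the Hessian H = grad^2 f:
  H = [[9, 9], [9, 9]]
Verify stationarity: grad f(x*) = H x* + g = (0, 0).
Eigenvalues of H: 0, 18.
H has a zero eigenvalue (singular; positive semidefinite but not definite), so H is neither positive definite, negative definite, nor indefinite. The second-order test alone is inconclusive -> degen.
(Indeed, f is constant along the null direction of H through x*, so x* is not a strict local extremum.)

degen


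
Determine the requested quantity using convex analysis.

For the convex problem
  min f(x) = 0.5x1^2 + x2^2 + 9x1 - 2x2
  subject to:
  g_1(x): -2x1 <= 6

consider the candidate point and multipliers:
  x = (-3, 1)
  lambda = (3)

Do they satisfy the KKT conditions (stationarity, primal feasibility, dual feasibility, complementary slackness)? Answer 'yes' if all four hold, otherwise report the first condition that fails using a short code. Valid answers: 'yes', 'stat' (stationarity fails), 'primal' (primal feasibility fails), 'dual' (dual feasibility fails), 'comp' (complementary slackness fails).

Gradient of f: grad f(x) = Q x + c = (6, 0)
Constraint values g_i(x) = a_i^T x - b_i:
  g_1((-3, 1)) = 0
Stationarity residual: grad f(x) + sum_i lambda_i a_i = (0, 0)
  -> stationarity OK
Primal feasibility (all g_i <= 0): OK
Dual feasibility (all lambda_i >= 0): OK
Complementary slackness (lambda_i * g_i(x) = 0 for all i): OK

Verdict: yes, KKT holds.

yes


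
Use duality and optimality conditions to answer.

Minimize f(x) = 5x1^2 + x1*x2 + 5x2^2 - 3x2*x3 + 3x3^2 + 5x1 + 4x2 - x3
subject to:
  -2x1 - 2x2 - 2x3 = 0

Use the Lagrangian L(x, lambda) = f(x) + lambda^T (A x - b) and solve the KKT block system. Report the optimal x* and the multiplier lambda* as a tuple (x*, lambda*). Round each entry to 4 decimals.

Form the Lagrangian:
  L(x, lambda) = (1/2) x^T Q x + c^T x + lambda^T (A x - b)
Stationarity (grad_x L = 0): Q x + c + A^T lambda = 0.
Primal feasibility: A x = b.

This gives the KKT block system:
  [ Q   A^T ] [ x     ]   [-c ]
  [ A    0  ] [ lambda ] = [ b ]

Solving the linear system:
  x*      = (-0.3254, -0.0794, 0.4048)
  lambda* = (0.8333)
  f(x*)   = -1.1746

x* = (-0.3254, -0.0794, 0.4048), lambda* = (0.8333)


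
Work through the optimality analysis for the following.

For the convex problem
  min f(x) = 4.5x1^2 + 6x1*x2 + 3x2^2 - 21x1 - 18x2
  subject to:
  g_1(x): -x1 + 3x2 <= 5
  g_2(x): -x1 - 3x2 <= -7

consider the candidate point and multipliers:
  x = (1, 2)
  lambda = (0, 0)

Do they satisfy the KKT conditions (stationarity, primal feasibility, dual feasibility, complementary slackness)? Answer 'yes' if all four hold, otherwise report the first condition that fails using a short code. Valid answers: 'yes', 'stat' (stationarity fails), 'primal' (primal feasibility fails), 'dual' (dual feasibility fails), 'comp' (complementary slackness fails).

Gradient of f: grad f(x) = Q x + c = (0, 0)
Constraint values g_i(x) = a_i^T x - b_i:
  g_1((1, 2)) = 0
  g_2((1, 2)) = 0
Stationarity residual: grad f(x) + sum_i lambda_i a_i = (0, 0)
  -> stationarity OK
Primal feasibility (all g_i <= 0): OK
Dual feasibility (all lambda_i >= 0): OK
Complementary slackness (lambda_i * g_i(x) = 0 for all i): OK

Verdict: yes, KKT holds.

yes


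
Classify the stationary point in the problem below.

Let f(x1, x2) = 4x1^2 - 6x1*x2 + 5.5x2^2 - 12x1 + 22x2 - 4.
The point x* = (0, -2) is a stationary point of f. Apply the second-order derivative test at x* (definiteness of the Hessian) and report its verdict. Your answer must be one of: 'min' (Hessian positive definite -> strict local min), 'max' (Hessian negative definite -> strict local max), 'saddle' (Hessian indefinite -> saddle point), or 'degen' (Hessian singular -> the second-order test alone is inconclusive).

Compute the Hessian H = grad^2 f:
  H = [[8, -6], [-6, 11]]
Verify stationarity: grad f(x*) = H x* + g = (0, 0).
Eigenvalues of H: 3.3153, 15.6847.
Both eigenvalues > 0, so H is positive definite -> x* is a strict local min.

min


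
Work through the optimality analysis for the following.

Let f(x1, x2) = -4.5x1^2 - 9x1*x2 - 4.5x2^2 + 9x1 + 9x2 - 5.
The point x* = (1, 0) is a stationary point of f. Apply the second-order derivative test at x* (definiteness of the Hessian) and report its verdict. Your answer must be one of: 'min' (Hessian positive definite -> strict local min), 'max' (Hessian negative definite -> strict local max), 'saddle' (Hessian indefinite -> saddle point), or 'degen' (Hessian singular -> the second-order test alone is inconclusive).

Compute the Hessian H = grad^2 f:
  H = [[-9, -9], [-9, -9]]
Verify stationarity: grad f(x*) = H x* + g = (0, 0).
Eigenvalues of H: -18, 0.
H has a zero eigenvalue (singular; negative semidefinite but not definite), so H is neither positive definite, negative definite, nor indefinite. The second-order test alone is inconclusive -> degen.
(Indeed, f is constant along the null direction of H through x*, so x* is not a strict local extremum.)

degen


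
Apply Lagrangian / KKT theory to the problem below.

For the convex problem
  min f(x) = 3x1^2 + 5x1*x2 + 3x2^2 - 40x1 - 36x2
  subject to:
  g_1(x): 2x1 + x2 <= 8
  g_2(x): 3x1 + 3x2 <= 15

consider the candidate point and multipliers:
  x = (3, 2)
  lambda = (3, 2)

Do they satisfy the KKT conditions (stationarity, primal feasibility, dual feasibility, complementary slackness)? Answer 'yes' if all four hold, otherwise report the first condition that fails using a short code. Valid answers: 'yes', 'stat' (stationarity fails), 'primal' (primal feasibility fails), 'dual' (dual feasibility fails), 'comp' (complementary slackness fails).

Gradient of f: grad f(x) = Q x + c = (-12, -9)
Constraint values g_i(x) = a_i^T x - b_i:
  g_1((3, 2)) = 0
  g_2((3, 2)) = 0
Stationarity residual: grad f(x) + sum_i lambda_i a_i = (0, 0)
  -> stationarity OK
Primal feasibility (all g_i <= 0): OK
Dual feasibility (all lambda_i >= 0): OK
Complementary slackness (lambda_i * g_i(x) = 0 for all i): OK

Verdict: yes, KKT holds.

yes


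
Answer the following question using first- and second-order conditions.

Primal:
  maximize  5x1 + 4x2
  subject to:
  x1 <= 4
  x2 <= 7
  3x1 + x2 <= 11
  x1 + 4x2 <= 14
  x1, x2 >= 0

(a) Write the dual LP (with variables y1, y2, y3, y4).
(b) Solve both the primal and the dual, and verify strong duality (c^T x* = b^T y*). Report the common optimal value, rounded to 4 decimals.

The standard primal-dual pair for 'max c^T x s.t. A x <= b, x >= 0' is:
  Dual:  min b^T y  s.t.  A^T y >= c,  y >= 0.

So the dual LP is:
  minimize  4y1 + 7y2 + 11y3 + 14y4
  subject to:
    y1 + 3y3 + y4 >= 5
    y2 + y3 + 4y4 >= 4
    y1, y2, y3, y4 >= 0

Solving the primal: x* = (2.7273, 2.8182).
  primal value c^T x* = 24.9091.
Solving the dual: y* = (0, 0, 1.4545, 0.6364).
  dual value b^T y* = 24.9091.
Strong duality: c^T x* = b^T y*. Confirmed.

24.9091


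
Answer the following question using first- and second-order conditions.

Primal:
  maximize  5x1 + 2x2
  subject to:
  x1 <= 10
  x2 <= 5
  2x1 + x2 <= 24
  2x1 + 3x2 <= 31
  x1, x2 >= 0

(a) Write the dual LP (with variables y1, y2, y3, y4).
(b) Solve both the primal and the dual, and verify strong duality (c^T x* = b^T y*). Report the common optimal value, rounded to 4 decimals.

The standard primal-dual pair for 'max c^T x s.t. A x <= b, x >= 0' is:
  Dual:  min b^T y  s.t.  A^T y >= c,  y >= 0.

So the dual LP is:
  minimize  10y1 + 5y2 + 24y3 + 31y4
  subject to:
    y1 + 2y3 + 2y4 >= 5
    y2 + y3 + 3y4 >= 2
    y1, y2, y3, y4 >= 0

Solving the primal: x* = (10, 3.6667).
  primal value c^T x* = 57.3333.
Solving the dual: y* = (3.6667, 0, 0, 0.6667).
  dual value b^T y* = 57.3333.
Strong duality: c^T x* = b^T y*. Confirmed.

57.3333


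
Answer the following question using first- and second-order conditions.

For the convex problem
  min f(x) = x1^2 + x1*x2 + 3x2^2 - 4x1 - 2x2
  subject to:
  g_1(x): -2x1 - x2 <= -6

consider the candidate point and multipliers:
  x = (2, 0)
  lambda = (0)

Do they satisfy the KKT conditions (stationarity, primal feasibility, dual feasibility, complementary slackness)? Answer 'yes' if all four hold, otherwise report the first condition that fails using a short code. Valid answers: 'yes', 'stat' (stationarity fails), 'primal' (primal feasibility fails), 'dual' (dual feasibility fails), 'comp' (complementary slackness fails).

Gradient of f: grad f(x) = Q x + c = (0, 0)
Constraint values g_i(x) = a_i^T x - b_i:
  g_1((2, 0)) = 2
Stationarity residual: grad f(x) + sum_i lambda_i a_i = (0, 0)
  -> stationarity OK
Primal feasibility (all g_i <= 0): FAILS
Dual feasibility (all lambda_i >= 0): OK
Complementary slackness (lambda_i * g_i(x) = 0 for all i): OK

Verdict: the first failing condition is primal_feasibility -> primal.

primal


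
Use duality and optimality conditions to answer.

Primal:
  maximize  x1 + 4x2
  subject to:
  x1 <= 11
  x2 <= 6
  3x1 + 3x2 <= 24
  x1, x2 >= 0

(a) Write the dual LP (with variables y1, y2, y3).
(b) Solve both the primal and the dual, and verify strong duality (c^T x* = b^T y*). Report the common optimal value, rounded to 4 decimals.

The standard primal-dual pair for 'max c^T x s.t. A x <= b, x >= 0' is:
  Dual:  min b^T y  s.t.  A^T y >= c,  y >= 0.

So the dual LP is:
  minimize  11y1 + 6y2 + 24y3
  subject to:
    y1 + 3y3 >= 1
    y2 + 3y3 >= 4
    y1, y2, y3 >= 0

Solving the primal: x* = (2, 6).
  primal value c^T x* = 26.
Solving the dual: y* = (0, 3, 0.3333).
  dual value b^T y* = 26.
Strong duality: c^T x* = b^T y*. Confirmed.

26


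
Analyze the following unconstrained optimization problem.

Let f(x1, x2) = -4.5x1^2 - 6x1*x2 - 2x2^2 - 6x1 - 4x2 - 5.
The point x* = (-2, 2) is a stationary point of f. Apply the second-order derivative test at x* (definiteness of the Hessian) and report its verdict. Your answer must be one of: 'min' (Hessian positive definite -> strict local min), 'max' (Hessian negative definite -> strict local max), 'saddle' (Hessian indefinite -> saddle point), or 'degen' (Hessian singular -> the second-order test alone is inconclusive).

Compute the Hessian H = grad^2 f:
  H = [[-9, -6], [-6, -4]]
Verify stationarity: grad f(x*) = H x* + g = (0, 0).
Eigenvalues of H: -13, 0.
H has a zero eigenvalue (singular; negative semidefinite but not definite), so H is neither positive definite, negative definite, nor indefinite. The second-order test alone is inconclusive -> degen.
(Indeed, f is constant along the null direction of H through x*, so x* is not a strict local extremum.)

degen


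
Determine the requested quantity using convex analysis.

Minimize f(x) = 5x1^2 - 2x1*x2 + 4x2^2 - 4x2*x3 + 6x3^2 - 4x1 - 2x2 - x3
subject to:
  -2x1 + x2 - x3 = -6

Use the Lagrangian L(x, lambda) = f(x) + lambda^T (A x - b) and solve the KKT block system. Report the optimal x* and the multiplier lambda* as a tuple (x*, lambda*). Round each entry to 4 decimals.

Form the Lagrangian:
  L(x, lambda) = (1/2) x^T Q x + c^T x + lambda^T (A x - b)
Stationarity (grad_x L = 0): Q x + c + A^T lambda = 0.
Primal feasibility: A x = b.

This gives the KKT block system:
  [ Q   A^T ] [ x     ]   [-c ]
  [ A    0  ] [ lambda ] = [ b ]

Solving the linear system:
  x*      = (2.5323, 0.0484, 0.9839)
  lambda* = (10.6129)
  f(x*)   = 26.2339

x* = (2.5323, 0.0484, 0.9839), lambda* = (10.6129)


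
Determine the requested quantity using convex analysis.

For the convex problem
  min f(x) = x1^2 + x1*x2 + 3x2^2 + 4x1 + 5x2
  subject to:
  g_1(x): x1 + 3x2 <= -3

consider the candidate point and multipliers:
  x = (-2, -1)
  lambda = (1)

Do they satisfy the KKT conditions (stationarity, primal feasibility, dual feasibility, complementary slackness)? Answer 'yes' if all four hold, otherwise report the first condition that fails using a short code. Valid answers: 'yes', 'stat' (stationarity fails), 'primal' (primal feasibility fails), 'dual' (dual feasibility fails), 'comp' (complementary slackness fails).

Gradient of f: grad f(x) = Q x + c = (-1, -3)
Constraint values g_i(x) = a_i^T x - b_i:
  g_1((-2, -1)) = -2
Stationarity residual: grad f(x) + sum_i lambda_i a_i = (0, 0)
  -> stationarity OK
Primal feasibility (all g_i <= 0): OK
Dual feasibility (all lambda_i >= 0): OK
Complementary slackness (lambda_i * g_i(x) = 0 for all i): FAILS

Verdict: the first failing condition is complementary_slackness -> comp.

comp


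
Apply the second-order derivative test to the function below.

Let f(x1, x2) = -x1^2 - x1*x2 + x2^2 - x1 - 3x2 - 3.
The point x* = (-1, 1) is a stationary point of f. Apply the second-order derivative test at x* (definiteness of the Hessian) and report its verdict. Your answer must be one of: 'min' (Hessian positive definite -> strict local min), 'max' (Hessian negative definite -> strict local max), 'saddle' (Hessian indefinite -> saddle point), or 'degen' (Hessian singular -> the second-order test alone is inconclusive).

Compute the Hessian H = grad^2 f:
  H = [[-2, -1], [-1, 2]]
Verify stationarity: grad f(x*) = H x* + g = (0, 0).
Eigenvalues of H: -2.2361, 2.2361.
Eigenvalues have mixed signs, so H is indefinite -> x* is a saddle point.

saddle


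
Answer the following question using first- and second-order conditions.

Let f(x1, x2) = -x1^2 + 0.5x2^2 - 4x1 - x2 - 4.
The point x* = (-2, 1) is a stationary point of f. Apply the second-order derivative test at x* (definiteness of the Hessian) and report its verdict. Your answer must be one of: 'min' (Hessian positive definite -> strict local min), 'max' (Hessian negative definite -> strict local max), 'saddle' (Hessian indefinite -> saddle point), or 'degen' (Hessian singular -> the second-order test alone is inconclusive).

Compute the Hessian H = grad^2 f:
  H = [[-2, 0], [0, 1]]
Verify stationarity: grad f(x*) = H x* + g = (0, 0).
Eigenvalues of H: -2, 1.
Eigenvalues have mixed signs, so H is indefinite -> x* is a saddle point.

saddle


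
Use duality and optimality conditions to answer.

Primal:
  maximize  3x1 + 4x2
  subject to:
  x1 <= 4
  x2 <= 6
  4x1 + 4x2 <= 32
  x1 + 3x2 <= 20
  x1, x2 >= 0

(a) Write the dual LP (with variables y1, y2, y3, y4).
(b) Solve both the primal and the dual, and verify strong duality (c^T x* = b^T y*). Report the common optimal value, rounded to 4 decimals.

The standard primal-dual pair for 'max c^T x s.t. A x <= b, x >= 0' is:
  Dual:  min b^T y  s.t.  A^T y >= c,  y >= 0.

So the dual LP is:
  minimize  4y1 + 6y2 + 32y3 + 20y4
  subject to:
    y1 + 4y3 + y4 >= 3
    y2 + 4y3 + 3y4 >= 4
    y1, y2, y3, y4 >= 0

Solving the primal: x* = (2, 6).
  primal value c^T x* = 30.
Solving the dual: y* = (0, 1, 0.75, 0).
  dual value b^T y* = 30.
Strong duality: c^T x* = b^T y*. Confirmed.

30


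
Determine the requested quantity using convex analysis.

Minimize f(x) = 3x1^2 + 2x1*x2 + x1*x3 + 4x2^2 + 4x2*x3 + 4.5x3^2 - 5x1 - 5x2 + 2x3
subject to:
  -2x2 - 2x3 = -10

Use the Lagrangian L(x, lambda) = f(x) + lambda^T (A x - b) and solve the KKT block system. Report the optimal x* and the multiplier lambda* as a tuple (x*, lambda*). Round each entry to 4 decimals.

Form the Lagrangian:
  L(x, lambda) = (1/2) x^T Q x + c^T x + lambda^T (A x - b)
Stationarity (grad_x L = 0): Q x + c + A^T lambda = 0.
Primal feasibility: A x = b.

This gives the KKT block system:
  [ Q   A^T ] [ x     ]   [-c ]
  [ A    0  ] [ lambda ] = [ b ]

Solving the linear system:
  x*      = (-0.6038, 3.6226, 1.3774)
  lambda* = (14.1415)
  f(x*)   = 64.5377

x* = (-0.6038, 3.6226, 1.3774), lambda* = (14.1415)


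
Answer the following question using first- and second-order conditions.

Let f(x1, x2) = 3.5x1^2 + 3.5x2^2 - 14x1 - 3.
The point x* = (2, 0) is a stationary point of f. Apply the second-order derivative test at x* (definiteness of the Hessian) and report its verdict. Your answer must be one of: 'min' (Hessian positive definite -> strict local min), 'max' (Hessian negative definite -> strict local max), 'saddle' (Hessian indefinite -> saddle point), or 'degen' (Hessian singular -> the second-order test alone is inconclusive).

Compute the Hessian H = grad^2 f:
  H = [[7, 0], [0, 7]]
Verify stationarity: grad f(x*) = H x* + g = (0, 0).
Eigenvalues of H: 7, 7.
Both eigenvalues > 0, so H is positive definite -> x* is a strict local min.

min


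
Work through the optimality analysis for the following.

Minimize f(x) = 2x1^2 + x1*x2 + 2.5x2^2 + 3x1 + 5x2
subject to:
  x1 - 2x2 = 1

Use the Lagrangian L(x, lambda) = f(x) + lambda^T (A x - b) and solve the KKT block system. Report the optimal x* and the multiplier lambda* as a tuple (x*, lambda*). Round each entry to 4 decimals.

Form the Lagrangian:
  L(x, lambda) = (1/2) x^T Q x + c^T x + lambda^T (A x - b)
Stationarity (grad_x L = 0): Q x + c + A^T lambda = 0.
Primal feasibility: A x = b.

This gives the KKT block system:
  [ Q   A^T ] [ x     ]   [-c ]
  [ A    0  ] [ lambda ] = [ b ]

Solving the linear system:
  x*      = (-0.6, -0.8)
  lambda* = (0.2)
  f(x*)   = -3

x* = (-0.6, -0.8), lambda* = (0.2)


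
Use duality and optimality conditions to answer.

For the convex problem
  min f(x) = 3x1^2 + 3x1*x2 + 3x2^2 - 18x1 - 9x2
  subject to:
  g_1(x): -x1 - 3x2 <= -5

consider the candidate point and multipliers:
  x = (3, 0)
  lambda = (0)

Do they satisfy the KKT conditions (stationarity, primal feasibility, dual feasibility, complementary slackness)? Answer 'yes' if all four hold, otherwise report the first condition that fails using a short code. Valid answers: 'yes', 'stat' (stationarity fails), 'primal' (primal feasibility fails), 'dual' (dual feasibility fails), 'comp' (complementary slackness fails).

Gradient of f: grad f(x) = Q x + c = (0, 0)
Constraint values g_i(x) = a_i^T x - b_i:
  g_1((3, 0)) = 2
Stationarity residual: grad f(x) + sum_i lambda_i a_i = (0, 0)
  -> stationarity OK
Primal feasibility (all g_i <= 0): FAILS
Dual feasibility (all lambda_i >= 0): OK
Complementary slackness (lambda_i * g_i(x) = 0 for all i): OK

Verdict: the first failing condition is primal_feasibility -> primal.

primal


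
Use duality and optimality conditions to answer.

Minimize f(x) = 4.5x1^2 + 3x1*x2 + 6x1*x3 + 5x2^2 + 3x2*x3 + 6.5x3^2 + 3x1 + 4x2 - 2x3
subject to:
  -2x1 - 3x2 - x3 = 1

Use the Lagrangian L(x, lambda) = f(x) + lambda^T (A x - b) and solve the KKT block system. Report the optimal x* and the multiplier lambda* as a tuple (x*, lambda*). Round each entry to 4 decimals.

Form the Lagrangian:
  L(x, lambda) = (1/2) x^T Q x + c^T x + lambda^T (A x - b)
Stationarity (grad_x L = 0): Q x + c + A^T lambda = 0.
Primal feasibility: A x = b.

This gives the KKT block system:
  [ Q   A^T ] [ x     ]   [-c ]
  [ A    0  ] [ lambda ] = [ b ]

Solving the linear system:
  x*      = (-0.4094, -0.2079, 0.4426)
  lambda* = (0.6735)
  f(x*)   = -1.8093

x* = (-0.4094, -0.2079, 0.4426), lambda* = (0.6735)


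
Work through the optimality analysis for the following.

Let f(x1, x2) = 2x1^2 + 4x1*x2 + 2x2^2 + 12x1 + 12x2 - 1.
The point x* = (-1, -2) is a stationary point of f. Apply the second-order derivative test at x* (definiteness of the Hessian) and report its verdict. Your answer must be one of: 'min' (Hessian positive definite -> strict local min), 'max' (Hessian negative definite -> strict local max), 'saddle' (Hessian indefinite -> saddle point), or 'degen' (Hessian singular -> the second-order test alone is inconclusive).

Compute the Hessian H = grad^2 f:
  H = [[4, 4], [4, 4]]
Verify stationarity: grad f(x*) = H x* + g = (0, 0).
Eigenvalues of H: 0, 8.
H has a zero eigenvalue (singular; positive semidefinite but not definite), so H is neither positive definite, negative definite, nor indefinite. The second-order test alone is inconclusive -> degen.
(Indeed, f is constant along the null direction of H through x*, so x* is not a strict local extremum.)

degen


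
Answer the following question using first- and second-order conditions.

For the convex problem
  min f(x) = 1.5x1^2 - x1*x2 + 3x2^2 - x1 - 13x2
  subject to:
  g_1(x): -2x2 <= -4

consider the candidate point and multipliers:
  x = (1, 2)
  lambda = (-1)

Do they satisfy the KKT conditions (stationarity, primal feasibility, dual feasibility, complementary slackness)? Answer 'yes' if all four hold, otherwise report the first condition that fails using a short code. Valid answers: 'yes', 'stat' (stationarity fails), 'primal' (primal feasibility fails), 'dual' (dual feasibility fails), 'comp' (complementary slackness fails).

Gradient of f: grad f(x) = Q x + c = (0, -2)
Constraint values g_i(x) = a_i^T x - b_i:
  g_1((1, 2)) = 0
Stationarity residual: grad f(x) + sum_i lambda_i a_i = (0, 0)
  -> stationarity OK
Primal feasibility (all g_i <= 0): OK
Dual feasibility (all lambda_i >= 0): FAILS
Complementary slackness (lambda_i * g_i(x) = 0 for all i): OK

Verdict: the first failing condition is dual_feasibility -> dual.

dual


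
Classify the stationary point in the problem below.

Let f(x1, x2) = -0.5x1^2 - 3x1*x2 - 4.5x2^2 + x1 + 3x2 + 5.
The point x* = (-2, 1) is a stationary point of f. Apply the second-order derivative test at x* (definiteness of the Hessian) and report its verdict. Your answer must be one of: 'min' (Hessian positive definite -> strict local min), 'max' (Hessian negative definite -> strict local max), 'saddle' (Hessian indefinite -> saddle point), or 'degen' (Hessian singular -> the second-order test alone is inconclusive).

Compute the Hessian H = grad^2 f:
  H = [[-1, -3], [-3, -9]]
Verify stationarity: grad f(x*) = H x* + g = (0, 0).
Eigenvalues of H: -10, 0.
H has a zero eigenvalue (singular; negative semidefinite but not definite), so H is neither positive definite, negative definite, nor indefinite. The second-order test alone is inconclusive -> degen.
(Indeed, f is constant along the null direction of H through x*, so x* is not a strict local extremum.)

degen


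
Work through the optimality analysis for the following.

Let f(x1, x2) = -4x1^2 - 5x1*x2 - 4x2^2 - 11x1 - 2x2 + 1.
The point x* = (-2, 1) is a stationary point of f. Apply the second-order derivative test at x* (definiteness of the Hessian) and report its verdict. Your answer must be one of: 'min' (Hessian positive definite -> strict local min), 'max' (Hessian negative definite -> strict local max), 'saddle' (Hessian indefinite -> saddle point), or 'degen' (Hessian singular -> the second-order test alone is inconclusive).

Compute the Hessian H = grad^2 f:
  H = [[-8, -5], [-5, -8]]
Verify stationarity: grad f(x*) = H x* + g = (0, 0).
Eigenvalues of H: -13, -3.
Both eigenvalues < 0, so H is negative definite -> x* is a strict local max.

max


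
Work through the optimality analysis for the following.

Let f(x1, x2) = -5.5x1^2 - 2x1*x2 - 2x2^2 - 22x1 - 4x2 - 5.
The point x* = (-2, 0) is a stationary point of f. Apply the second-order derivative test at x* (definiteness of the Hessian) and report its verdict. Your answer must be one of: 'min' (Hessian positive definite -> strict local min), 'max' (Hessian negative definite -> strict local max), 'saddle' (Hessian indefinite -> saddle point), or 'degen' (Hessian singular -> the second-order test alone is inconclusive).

Compute the Hessian H = grad^2 f:
  H = [[-11, -2], [-2, -4]]
Verify stationarity: grad f(x*) = H x* + g = (0, 0).
Eigenvalues of H: -11.5311, -3.4689.
Both eigenvalues < 0, so H is negative definite -> x* is a strict local max.

max


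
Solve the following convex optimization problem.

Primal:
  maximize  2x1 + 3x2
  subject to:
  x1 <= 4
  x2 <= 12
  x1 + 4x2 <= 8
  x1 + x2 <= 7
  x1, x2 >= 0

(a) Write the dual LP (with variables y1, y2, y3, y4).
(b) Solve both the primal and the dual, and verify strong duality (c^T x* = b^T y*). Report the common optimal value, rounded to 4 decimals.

The standard primal-dual pair for 'max c^T x s.t. A x <= b, x >= 0' is:
  Dual:  min b^T y  s.t.  A^T y >= c,  y >= 0.

So the dual LP is:
  minimize  4y1 + 12y2 + 8y3 + 7y4
  subject to:
    y1 + y3 + y4 >= 2
    y2 + 4y3 + y4 >= 3
    y1, y2, y3, y4 >= 0

Solving the primal: x* = (4, 1).
  primal value c^T x* = 11.
Solving the dual: y* = (1.25, 0, 0.75, 0).
  dual value b^T y* = 11.
Strong duality: c^T x* = b^T y*. Confirmed.

11


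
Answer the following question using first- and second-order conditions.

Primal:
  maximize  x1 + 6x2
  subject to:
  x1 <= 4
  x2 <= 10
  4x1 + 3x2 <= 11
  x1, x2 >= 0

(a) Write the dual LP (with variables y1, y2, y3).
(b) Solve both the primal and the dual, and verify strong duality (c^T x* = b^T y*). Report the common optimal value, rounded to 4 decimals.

The standard primal-dual pair for 'max c^T x s.t. A x <= b, x >= 0' is:
  Dual:  min b^T y  s.t.  A^T y >= c,  y >= 0.

So the dual LP is:
  minimize  4y1 + 10y2 + 11y3
  subject to:
    y1 + 4y3 >= 1
    y2 + 3y3 >= 6
    y1, y2, y3 >= 0

Solving the primal: x* = (0, 3.6667).
  primal value c^T x* = 22.
Solving the dual: y* = (0, 0, 2).
  dual value b^T y* = 22.
Strong duality: c^T x* = b^T y*. Confirmed.

22


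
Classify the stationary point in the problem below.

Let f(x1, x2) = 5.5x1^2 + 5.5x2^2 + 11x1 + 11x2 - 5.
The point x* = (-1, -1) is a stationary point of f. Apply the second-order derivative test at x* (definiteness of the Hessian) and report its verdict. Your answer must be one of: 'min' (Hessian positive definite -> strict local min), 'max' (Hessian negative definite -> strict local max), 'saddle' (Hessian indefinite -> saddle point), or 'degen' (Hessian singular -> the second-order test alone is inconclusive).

Compute the Hessian H = grad^2 f:
  H = [[11, 0], [0, 11]]
Verify stationarity: grad f(x*) = H x* + g = (0, 0).
Eigenvalues of H: 11, 11.
Both eigenvalues > 0, so H is positive definite -> x* is a strict local min.

min


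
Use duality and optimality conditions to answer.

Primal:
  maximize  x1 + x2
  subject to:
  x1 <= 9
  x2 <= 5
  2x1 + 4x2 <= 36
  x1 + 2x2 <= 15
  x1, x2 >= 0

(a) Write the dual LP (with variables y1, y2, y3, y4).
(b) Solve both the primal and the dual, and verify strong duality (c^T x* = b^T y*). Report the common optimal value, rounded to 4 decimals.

The standard primal-dual pair for 'max c^T x s.t. A x <= b, x >= 0' is:
  Dual:  min b^T y  s.t.  A^T y >= c,  y >= 0.

So the dual LP is:
  minimize  9y1 + 5y2 + 36y3 + 15y4
  subject to:
    y1 + 2y3 + y4 >= 1
    y2 + 4y3 + 2y4 >= 1
    y1, y2, y3, y4 >= 0

Solving the primal: x* = (9, 3).
  primal value c^T x* = 12.
Solving the dual: y* = (0.5, 0, 0, 0.5).
  dual value b^T y* = 12.
Strong duality: c^T x* = b^T y*. Confirmed.

12


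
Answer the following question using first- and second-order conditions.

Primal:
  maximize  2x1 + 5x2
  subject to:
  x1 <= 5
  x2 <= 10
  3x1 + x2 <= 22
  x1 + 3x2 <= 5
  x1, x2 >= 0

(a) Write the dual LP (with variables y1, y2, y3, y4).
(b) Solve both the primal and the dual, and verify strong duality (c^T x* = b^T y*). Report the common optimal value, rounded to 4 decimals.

The standard primal-dual pair for 'max c^T x s.t. A x <= b, x >= 0' is:
  Dual:  min b^T y  s.t.  A^T y >= c,  y >= 0.

So the dual LP is:
  minimize  5y1 + 10y2 + 22y3 + 5y4
  subject to:
    y1 + 3y3 + y4 >= 2
    y2 + y3 + 3y4 >= 5
    y1, y2, y3, y4 >= 0

Solving the primal: x* = (5, 0).
  primal value c^T x* = 10.
Solving the dual: y* = (0.3333, 0, 0, 1.6667).
  dual value b^T y* = 10.
Strong duality: c^T x* = b^T y*. Confirmed.

10


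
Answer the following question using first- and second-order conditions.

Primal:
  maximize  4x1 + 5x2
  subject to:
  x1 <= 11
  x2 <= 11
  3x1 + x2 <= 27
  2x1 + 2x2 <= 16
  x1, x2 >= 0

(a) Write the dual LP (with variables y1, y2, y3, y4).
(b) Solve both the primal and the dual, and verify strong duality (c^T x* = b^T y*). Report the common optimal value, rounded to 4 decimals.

The standard primal-dual pair for 'max c^T x s.t. A x <= b, x >= 0' is:
  Dual:  min b^T y  s.t.  A^T y >= c,  y >= 0.

So the dual LP is:
  minimize  11y1 + 11y2 + 27y3 + 16y4
  subject to:
    y1 + 3y3 + 2y4 >= 4
    y2 + y3 + 2y4 >= 5
    y1, y2, y3, y4 >= 0

Solving the primal: x* = (0, 8).
  primal value c^T x* = 40.
Solving the dual: y* = (0, 0, 0, 2.5).
  dual value b^T y* = 40.
Strong duality: c^T x* = b^T y*. Confirmed.

40


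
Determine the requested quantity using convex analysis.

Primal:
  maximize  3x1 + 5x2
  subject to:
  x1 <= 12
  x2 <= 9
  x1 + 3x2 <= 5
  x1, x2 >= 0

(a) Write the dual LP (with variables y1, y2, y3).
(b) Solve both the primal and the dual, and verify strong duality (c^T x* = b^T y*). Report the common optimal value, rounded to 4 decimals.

The standard primal-dual pair for 'max c^T x s.t. A x <= b, x >= 0' is:
  Dual:  min b^T y  s.t.  A^T y >= c,  y >= 0.

So the dual LP is:
  minimize  12y1 + 9y2 + 5y3
  subject to:
    y1 + y3 >= 3
    y2 + 3y3 >= 5
    y1, y2, y3 >= 0

Solving the primal: x* = (5, 0).
  primal value c^T x* = 15.
Solving the dual: y* = (0, 0, 3).
  dual value b^T y* = 15.
Strong duality: c^T x* = b^T y*. Confirmed.

15
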